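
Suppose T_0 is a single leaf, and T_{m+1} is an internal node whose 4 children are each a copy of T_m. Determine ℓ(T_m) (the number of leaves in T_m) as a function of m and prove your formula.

Claim: ℓ(T_m) = 4^m.

Base case: ℓ(T_0) = 1, and 4^0 = 1.
Assume ℓ(T_r) = 4^r.
Then ℓ(T_{r+1}) = 4·ℓ(T_r) = 4·4^r = 4^{r+1}.
By induction, ℓ(T_m) = 4^m for all m ≥ 0.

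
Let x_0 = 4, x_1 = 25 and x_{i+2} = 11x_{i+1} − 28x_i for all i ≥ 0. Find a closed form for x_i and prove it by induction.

Claim: x_i = 3·7^i + 4^i.

Base cases: x_0 = 4 and 3·7^0 + 4^0 = 4; x_1 = 25 and 3·7^1 + 4^1 = 25.
Assume x_j = 3·7^j + 4^j for all 0 ≤ j ≤ m, where m ≥ 1.
Then x_{m+1} = 11x_m − 28x_{m−1} = 11·(3·7^m + 4^m) − 28·(3·7^{m−1} + 4^{m−1}) = 3·(11·7 − 28)7^{m−1} + (11·4 − 28)4^{m−1} = 147·7^{m−1} + 16·4^{m−1} = 3·7^{m+1} + 4^{m+1}.
This completes the inductive step, so x_i = 3·7^i + 4^i for all i ≥ 0.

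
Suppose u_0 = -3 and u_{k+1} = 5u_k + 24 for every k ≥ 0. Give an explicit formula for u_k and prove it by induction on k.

Claim: u_k = 3·5^k − 6.

Base case: u_0 = -3, and 3·5^0 − 6 = 3 − 6 = -3.
Assume u_j = 3·5^j − 6 for some j ≥ 0.
Then u_{j+1} = 5u_j + 24 = 5·(3·5^j − 6) + 24 = 15·5^j − 30 + 24 = 3·5^{j+1} − 6.
By induction, u_k = 3·5^k − 6 for all k ≥ 0.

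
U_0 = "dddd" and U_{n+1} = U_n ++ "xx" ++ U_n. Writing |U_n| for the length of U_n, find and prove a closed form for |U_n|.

Claim: |U_n| = 6·2^n − 2.

Base case: |U_0| = 4, and 6·2^0 − 2 = 4.
Assume |U_r| = 6·2^r − 2.
Then |U_{r+1}| = |U_r| + 2 + |U_r| = 2|U_r| + 2 = 2(6·2^r − 2) + 2 = 6·2^{r+1} − 4 + 2 = 6·2^{r+1} − 2.
So the formula holds for r+1, and by induction |U_n| = 6·2^n − 2 for all n ≥ 0.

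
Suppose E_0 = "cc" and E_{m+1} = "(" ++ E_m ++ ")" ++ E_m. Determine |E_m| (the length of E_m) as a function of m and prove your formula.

Claim: |E_m| = 2^{m+2} − 2.

Base case: |E_0| = 2, and 2^{0+2} − 2 = 2.
Assume |E_k| = 2^{k+2} − 2.
Then |E_{k+1}| = 1 + |E_k| + 1 + |E_k| = 2|E_k| + 2 = 2(2^{k+2} − 2) + 2 = 2^{k+3} − 4 + 2 = 2^{k+3} − 2.
Hence |E_m| = 2^{m+2} − 2 for every m ≥ 0, by induction.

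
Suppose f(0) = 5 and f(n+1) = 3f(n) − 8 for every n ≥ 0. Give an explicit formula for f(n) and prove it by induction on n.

Claim: f(n) = 3^n + 4.

Base case: f(0) = 5, and 3^0 + 4 = 1 + 4 = 5.
Assume f(k) = 3^k + 4 for some k ≥ 0.
Then f(k+1) = 3f(k) − 8 = 3·(3^k + 4) − 8 = 3^{k+1} + 12 − 8 = 3^{k+1} + 4.
So the formula holds for k+1, and by induction f(n) = 3^n + 4 for all n ≥ 0.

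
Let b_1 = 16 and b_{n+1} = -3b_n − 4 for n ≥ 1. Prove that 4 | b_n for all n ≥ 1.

Base case: b_1 = 16 = 4·4, so 4 | b_1.
Assume 4 | b_j, so b_j = 4t for some integer t.
Then b_{j+1} = -3b_j − 4 = -3·(4t) − 4 = 4(-3t − 1), so 4 | b_{j+1}.
This completes the inductive step, so 4 | b_n for all n ≥ 1.

4 | b_n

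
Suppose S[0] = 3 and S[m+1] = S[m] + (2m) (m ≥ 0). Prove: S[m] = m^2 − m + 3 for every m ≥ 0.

Base case: S[0] = 3, and 0^2 − 0 + 3 = 3.
Assume S[k] = k^2 − k + 3.
Then S[k+1] = S[k] + (2k) = (k^2 − k + 3) + (2k) = k^2 + k + 3,
and (k+1)^2 − (k+1) + 3 = k^2 + k + 3.
This completes the inductive step, so S[m] = m^2 − m + 3 for all m ≥ 0.

S[m] = m^2 − m + 3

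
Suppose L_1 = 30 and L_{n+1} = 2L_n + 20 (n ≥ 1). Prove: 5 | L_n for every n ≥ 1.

Base case: L_1 = 30 = 5·6, so 5 | L_1.
Assume 5 | L_m, so L_m = 5t for some integer t.
Then L_{m+1} = 2L_m + 20 = 2·(5t) + 20 = 5(2t + 4), so 5 | L_{m+1}.
Hence 5 | L_n for every n ≥ 1, by induction.

5 | L_n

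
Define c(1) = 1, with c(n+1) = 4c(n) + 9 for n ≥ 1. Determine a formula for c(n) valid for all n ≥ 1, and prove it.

Claim: c(n) = 4^n − 3.

Base case: c(1) = 1, and 4^1 − 3 = 4 − 3 = 1.
Assume c(k) = 4^k − 3 for some k ≥ 1.
Then c(k+1) = 4c(k) + 9 = 4·(4^k − 3) + 9 = 4^{k+1} − 12 + 9 = 4^{k+1} − 3.
Hence c(n) = 4^n − 3 for every n ≥ 1, by induction.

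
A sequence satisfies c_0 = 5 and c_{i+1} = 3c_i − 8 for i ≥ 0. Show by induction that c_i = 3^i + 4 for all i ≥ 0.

Base case: c_0 = 5, and 3^0 + 4 = 1 + 4 = 5.
Assume c_j = 3^j + 4 for some j ≥ 0.
Then c_{j+1} = 3c_j − 8 = 3·(3^j + 4) − 8 = 3^{j+1} + 12 − 8 = 3^{j+1} + 4.
So the formula holds for j+1, and by induction c_i = 3^i + 4 for all i ≥ 0.

c_i = 3^i + 4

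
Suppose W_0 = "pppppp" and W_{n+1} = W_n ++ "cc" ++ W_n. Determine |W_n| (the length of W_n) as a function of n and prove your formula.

Claim: |W_n| = 2^{n+3} − 2.

Base case: |W_0| = 6, and 2^{0+3} − 2 = 6.
Assume |W_r| = 2^{r+3} − 2.
Then |W_{r+1}| = |W_r| + 2 + |W_r| = 2|W_r| + 2 = 2(2^{r+3} − 2) + 2 = 2^{r+1+3} − 4 + 2 = 2^{r+1+3} − 2.
So the formula holds for r+1, and by induction |W_n| = 2^{n+3} − 2 for all n ≥ 0.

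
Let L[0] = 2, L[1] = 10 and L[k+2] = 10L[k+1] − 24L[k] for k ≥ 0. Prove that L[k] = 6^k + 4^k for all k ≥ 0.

Base cases: L[0] = 2 and 6^0 + 4^0 = 2; L[1] = 10 and 6^1 + 4^1 = 10.
Assume L[i] = 6^i + 4^i for all 0 ≤ i ≤ j, where j ≥ 1.
Then L[j+1] = 10L[j] − 24L[j−1] = 10·(6^j + 4^j) − 24·(6^{j−1} + 4^{j−1}) = (10·6 − 24)6^{j−1} + (10·4 − 24)4^{j−1} = 36·6^{j−1} + 16·4^{j−1} = 6^{j+1} + 4^{j+1}.
So the formula holds for j+1, and by strong induction L[k] = 6^k + 4^k for all k ≥ 0.

L[k] = 6^k + 4^k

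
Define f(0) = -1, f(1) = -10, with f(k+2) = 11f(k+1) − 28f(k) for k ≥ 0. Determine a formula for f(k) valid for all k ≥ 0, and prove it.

Claim: f(k) = 4^k − 2·7^k.

Base cases: f(0) = -1 and 4^0 − 2·7^0 = -1; f(1) = -10 and 4^1 − 2·7^1 = -10.
Assume f(i) = 4^i − 2·7^i for all 0 ≤ i ≤ j, where j ≥ 1.
Then f(j+1) = 11f(j) − 28f(j−1) = 11·(4^j − 2·7^j) − 28·(4^{j−1} − 2·7^{j−1}) = (11·4 − 28)4^{j−1} − 2·(11·7 − 28)7^{j−1} = 16·4^{j−1} − 98·7^{j−1} = 4^{j+1} − 2·7^{j+1}.
So the formula holds for j+1, and by strong induction f(k) = 4^k − 2·7^k for all k ≥ 0.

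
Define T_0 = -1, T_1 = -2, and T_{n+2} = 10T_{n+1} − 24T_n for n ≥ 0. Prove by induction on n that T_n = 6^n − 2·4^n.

Base cases: T_0 = -1 and 6^0 − 2·4^0 = -1; T_1 = -2 and 6^1 − 2·4^1 = -2.
Assume T_j = 6^j − 2·4^j for all 0 ≤ j ≤ m, where m ≥ 1.
Then T_{m+1} = 10T_m − 24T_{m−1} = 10·(6^m − 2·4^m) − 24·(6^{m−1} − 2·4^{m−1}) = (10·6 − 24)6^{m−1} − 2·(10·4 − 24)4^{m−1} = 36·6^{m−1} − 32·4^{m−1} = 6^{m+1} − 2·4^{m+1}.
Hence T_n = 6^n − 2·4^n for every n ≥ 0, by strong induction.

T_n = 6^n − 2·4^n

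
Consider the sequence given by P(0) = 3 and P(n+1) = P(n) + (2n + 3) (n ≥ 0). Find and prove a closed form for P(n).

Claim: P(n) = n^2 + 2n + 3.

Base case: P(0) = 3, and 0^2 + 2·0 + 3 = 3.
Assume P(r) = r^2 + 2r + 3.
Then P(r+1) = P(r) + (2r + 3) = (r^2 + 2r + 3) + (2r + 3) = r^2 + 4r + 6,
and (r+1)^2 + 2·(r+1) + 3 = r^2 + 4r + 6.
By induction, P(n) = n^2 + 2n + 3 for all n ≥ 0.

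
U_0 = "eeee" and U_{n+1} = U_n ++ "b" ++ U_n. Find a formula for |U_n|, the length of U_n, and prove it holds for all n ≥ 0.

Claim: |U_n| = 5·2^n − 1.

Base case: |U_0| = 4, and 5·2^0 − 1 = 4.
Assume |U_r| = 5·2^r − 1.
Then |U_{r+1}| = |U_r| + 1 + |U_r| = 2|U_r| + 1 = 2(5·2^r − 1) + 1 = 5·2^{r+1} − 2 + 1 = 5·2^{r+1} − 1.
By induction, |U_n| = 5·2^n − 1 for all n ≥ 0.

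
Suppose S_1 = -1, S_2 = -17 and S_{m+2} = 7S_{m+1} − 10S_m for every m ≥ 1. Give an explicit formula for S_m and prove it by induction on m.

Claim: S_m = -5^m + 2·2^m.

Base cases: S_1 = -1 and -5^1 + 2·2^1 = -1; S_2 = -17 and -5^2 + 2·2^2 = -17.
Assume S_j = -5^j + 2·2^j for all 1 ≤ j ≤ r, where r ≥ 2.
Then S_{r+1} = 7S_r − 10S_{r−1} = 7·(-5^r + 2·2^r) − 10·(-5^{r−1} + 2·2^{r−1}) = -(7·5 − 10)5^{r−1} + 2·(7·2 − 10)2^{r−1} = -25·5^{r−1} + 8·2^{r−1} = -5^{r+1} + 2·2^{r+1}.
This completes the inductive step, so S_m = -5^m + 2·2^m for all m ≥ 1.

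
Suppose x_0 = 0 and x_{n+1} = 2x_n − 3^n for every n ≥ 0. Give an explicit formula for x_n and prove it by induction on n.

Claim: x_n = 2^n − 3^n.

Base case: x_0 = 0, and 2^0 − 3^0 = 1 − 1 = 0.
Assume x_m = 2^m − 3^m for some m ≥ 0.
Then x_{m+1} = 2x_m − 3^m = 2·(2^m − 3^m) − 3^m = 2^{m+1} − 2·3^m − 3^m = 2^{m+1} − 3·3^m = 2^{m+1} − 3^{m+1}.
So the formula holds for m+1, and by induction x_n = 2^n − 3^n for all n ≥ 0.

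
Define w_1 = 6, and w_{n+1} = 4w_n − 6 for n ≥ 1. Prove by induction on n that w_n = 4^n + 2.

Base case: w_1 = 6, and 4^1 + 2 = 4 + 2 = 6.
Assume w_m = 4^m + 2 for some m ≥ 1.
Then w_{m+1} = 4w_m − 6 = 4·(4^m + 2) − 6 = 4^{m+1} + 8 − 6 = 4^{m+1} + 2.
Hence w_n = 4^n + 2 for every n ≥ 1, by induction.

w_n = 4^n + 2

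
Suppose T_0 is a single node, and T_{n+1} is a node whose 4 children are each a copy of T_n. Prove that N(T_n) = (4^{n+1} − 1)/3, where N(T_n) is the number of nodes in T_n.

Base case: N(T_0) = 1, and (4^{0+1} − 1)/3 = 1.
Assume N(T_r) = (4^{r+1} − 1)/3.
Then N(T_{r+1}) = 1 + 4N(T_r) = 1 + 4·(4^{r+1} − 1)/3 = 1 + (4^{r+2} − 4)/3 = (3 + 4^{r+2} − 4)/3 = (4^{r+2} − 1)/3.
Hence N(T_n) = (4^{n+1} − 1)/3 for every n ≥ 0, by induction.

N(T_n) = (4^{n+1} − 1)/3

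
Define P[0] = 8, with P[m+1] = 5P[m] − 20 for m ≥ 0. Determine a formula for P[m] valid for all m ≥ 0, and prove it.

Claim: P[m] = 3·5^m + 5.

Base case: P[0] = 8, and 3·5^0 + 5 = 3 + 5 = 8.
Assume P[j] = 3·5^j + 5 for some j ≥ 0.
Then P[j+1] = 5P[j] − 20 = 5·(3·5^j + 5) − 20 = 15·5^j + 25 − 20 = 3·5^{j+1} + 5.
By induction, P[m] = 3·5^m + 5 for all m ≥ 0.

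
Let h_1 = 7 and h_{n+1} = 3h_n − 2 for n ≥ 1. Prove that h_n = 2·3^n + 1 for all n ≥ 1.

Base case: h_1 = 7, and 2·3^1 + 1 = 6 + 1 = 7.
Assume h_j = 2·3^j + 1 for some j ≥ 1.
Then h_{j+1} = 3h_j − 2 = 3·(2·3^j + 1) − 2 = 6·3^j + 3 − 2 = 2·3^{j+1} + 1.
Hence h_n = 2·3^n + 1 for every n ≥ 1, by induction.

h_n = 2·3^n + 1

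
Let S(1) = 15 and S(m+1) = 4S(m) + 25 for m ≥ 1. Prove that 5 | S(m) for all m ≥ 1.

Base case: S(1) = 15 = 5·3, so 5 | S(1).
Assume 5 | S(r), so S(r) = 5t for some integer t.
Then S(r+1) = 4S(r) + 25 = 4·(5t) + 25 = 5(4t + 5), so 5 | S(r+1).
By induction, 5 | S(m) for all m ≥ 1.

5 | S(m)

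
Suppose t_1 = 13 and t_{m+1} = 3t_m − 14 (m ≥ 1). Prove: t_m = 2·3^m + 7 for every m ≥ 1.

Base case: t_1 = 13, and 2·3^1 + 7 = 6 + 7 = 13.
Assume t_j = 2·3^j + 7 for some j ≥ 1.
Then t_{j+1} = 3t_j − 14 = 3·(2·3^j + 7) − 14 = 6·3^j + 21 − 14 = 2·3^{j+1} + 7.
So the formula holds for j+1, and by induction t_m = 2·3^m + 7 for all m ≥ 1.

t_m = 2·3^m + 7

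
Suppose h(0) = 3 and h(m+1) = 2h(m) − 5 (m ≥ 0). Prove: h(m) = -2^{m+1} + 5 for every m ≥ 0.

Base case: h(0) = 3, and -2^{0+1} + 5 = -2 + 5 = 3.
Assume h(r) = -2^{r+1} + 5 for some r ≥ 0.
Then h(r+1) = 2h(r) − 5 = 2·(-2^{r+1} + 5) − 5 = -2^{r+2} + 10 − 5 = -2^{r+2} + 5.
By induction, h(m) = -2^{m+1} + 5 for all m ≥ 0.

h(m) = -2^{m+1} + 5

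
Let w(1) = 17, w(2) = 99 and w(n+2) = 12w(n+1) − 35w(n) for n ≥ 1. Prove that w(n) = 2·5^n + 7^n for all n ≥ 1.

Base cases: w(1) = 17 and 2·5^1 + 7^1 = 17; w(2) = 99 and 2·5^2 + 7^2 = 99.
Assume w(i) = 2·5^i + 7^i for all 1 ≤ i ≤ j, where j ≥ 2.
Then w(j+1) = 12w(j) − 35w(j−1) = 12·(2·5^j + 7^j) − 35·(2·5^{j−1} + 7^{j−1}) = 2·(12·5 − 35)5^{j−1} + (12·7 − 35)7^{j−1} = 50·5^{j−1} + 49·7^{j−1} = 2·5^{j+1} + 7^{j+1}.
This completes the inductive step, so w(n) = 2·5^n + 7^n for all n ≥ 1.

w(n) = 2·5^n + 7^n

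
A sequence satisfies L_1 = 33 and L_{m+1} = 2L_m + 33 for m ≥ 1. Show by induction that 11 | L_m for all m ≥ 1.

Base case: L_1 = 33 = 11·3, so 11 | L_1.
Assume 11 | L_k, so L_k = 11t for some integer t.
Then L_{k+1} = 2L_k + 33 = 2·(11t) + 33 = 11(2t + 3), so 11 | L_{k+1}.
So the property holds for k+1, and by induction 11 | L_m for all m ≥ 1.

11 | L_m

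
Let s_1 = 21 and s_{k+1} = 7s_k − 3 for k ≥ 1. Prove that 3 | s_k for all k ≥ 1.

Base case: s_1 = 21 = 3·7, so 3 | s_1.
Assume 3 | s_m, so s_m = 3t for some integer t.
Then s_{m+1} = 7s_m − 3 = 7·(3t) − 3 = 3(7t − 1), so 3 | s_{m+1}.
So the property holds for m+1, and by induction 3 | s_k for all k ≥ 1.

3 | s_k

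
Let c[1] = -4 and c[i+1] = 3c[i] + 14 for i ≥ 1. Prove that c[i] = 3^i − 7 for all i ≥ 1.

Base case: c[1] = -4, and 3^1 − 7 = 3 − 7 = -4.
Assume c[k] = 3^k − 7 for some k ≥ 1.
Then c[k+1] = 3c[k] + 14 = 3·(3^k − 7) + 14 = 3^{k+1} − 21 + 14 = 3^{k+1} − 7.
So the formula holds for k+1, and by induction c[i] = 3^i − 7 for all i ≥ 1.

c[i] = 3^i − 7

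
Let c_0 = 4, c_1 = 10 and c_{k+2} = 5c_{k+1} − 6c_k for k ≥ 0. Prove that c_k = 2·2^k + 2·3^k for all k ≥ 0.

Base cases: c_0 = 4 and 2·2^0 + 2·3^0 = 4; c_1 = 10 and 2·2^1 + 2·3^1 = 10.
Assume c_j = 2·2^j + 2·3^j for all 0 ≤ j ≤ r, where r ≥ 1.
Then c_{r+1} = 5c_r − 6c_{r−1} = 5·(2·2^r + 2·3^r) − 6·(2·2^{r−1} + 2·3^{r−1}) = 2·(5·2 − 6)2^{r−1} + 2·(5·3 − 6)3^{r−1} = 8·2^{r−1} + 18·3^{r−1} = 2·2^{r+1} + 2·3^{r+1}.
Hence c_k = 2·2^k + 2·3^k for every k ≥ 0, by strong induction.

c_k = 2·2^k + 2·3^k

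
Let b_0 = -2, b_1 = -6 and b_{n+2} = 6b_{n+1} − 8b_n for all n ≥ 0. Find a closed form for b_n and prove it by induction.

Claim: b_n = -2^n − 4^n.

Base cases: b_0 = -2 and -2^0 − 4^0 = -2; b_1 = -6 and -2^1 − 4^1 = -6.
Assume b_j = -2^j − 4^j for all 0 ≤ j ≤ r, where r ≥ 1.
Then b_{r+1} = 6b_r − 8b_{r−1} = 6·(-2^r − 4^r) − 8·(-2^{r−1} − 4^{r−1}) = -(6·2 − 8)2^{r−1} − (6·4 − 8)4^{r−1} = -4·2^{r−1} − 16·4^{r−1} = -2^{r+1} − 4^{r+1}.
So the formula holds for r+1, and by strong induction b_n = -2^n − 4^n for all n ≥ 0.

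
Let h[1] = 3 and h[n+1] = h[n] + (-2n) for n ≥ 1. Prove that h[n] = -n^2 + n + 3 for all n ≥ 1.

Base case: h[1] = 3, and -1^2 + 1 + 3 = 3.
Assume h[m] = -m^2 + m + 3.
Then h[m+1] = h[m] + (-2m) = (-m^2 + m + 3) + (-2m) = -m^2 − m + 3,
and -(m+1)^2 + (m+1) + 3 = -m^2 − m + 3.
This completes the inductive step, so h[n] = -n^2 + n + 3 for all n ≥ 1.

h[n] = -n^2 + n + 3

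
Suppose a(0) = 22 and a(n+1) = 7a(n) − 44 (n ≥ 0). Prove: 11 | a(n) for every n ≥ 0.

Base case: a(0) = 22 = 11·2, so 11 | a(0).
Assume 11 | a(j), so a(j) = 11t for some integer t.
Then a(j+1) = 7a(j) − 44 = 7·(11t) − 44 = 11(7t − 4), so 11 | a(j+1).
This completes the inductive step, so 11 | a(n) for all n ≥ 0.

11 | a(n)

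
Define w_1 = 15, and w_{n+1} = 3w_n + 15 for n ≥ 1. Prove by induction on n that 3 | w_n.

Base case: w_1 = 15 = 3·5, so 3 | w_1.
Assume 3 | w_k, so w_k = 3t for some integer t.
Then w_{k+1} = 3w_k + 15 = 3·(3t) + 15 = 3(3t + 5), so 3 | w_{k+1}.
So the property holds for k+1, and by induction 3 | w_n for all n ≥ 1.

3 | w_n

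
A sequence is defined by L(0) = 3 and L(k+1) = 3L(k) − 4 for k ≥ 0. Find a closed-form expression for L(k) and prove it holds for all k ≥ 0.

Claim: L(k) = 3^k + 2.

Base case: L(0) = 3, and 3^0 + 2 = 1 + 2 = 3.
Assume L(r) = 3^r + 2 for some r ≥ 0.
Then L(r+1) = 3L(r) − 4 = 3·(3^r + 2) − 4 = 3^{r+1} + 6 − 4 = 3^{r+1} + 2.
This completes the inductive step, so L(k) = 3^k + 2 for all k ≥ 0.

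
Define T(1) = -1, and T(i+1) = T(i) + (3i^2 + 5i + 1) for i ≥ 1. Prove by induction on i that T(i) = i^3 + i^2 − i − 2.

Base case: T(1) = -1, and 1^3 + 1^2 − 1 − 2 = -1.
Assume T(k) = k^3 + k^2 − k − 2.
Then T(k+1) = T(k) + (3k^2 + 5k + 1) = (k^3 + k^2 − k − 2) + (3k^2 + 5k + 1) = k^3 + 4k^2 + 4k − 1,
and (k+1)^3 + (k+1)^2 − (k+1) − 2 = k^3 + 4k^2 + 4k − 1.
By induction, T(i) = i^3 + i^2 − i − 2 for all i ≥ 1.

T(i) = i^3 + i^2 − i − 2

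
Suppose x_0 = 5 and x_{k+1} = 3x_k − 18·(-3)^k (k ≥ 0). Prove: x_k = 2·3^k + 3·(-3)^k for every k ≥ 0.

Base case: x_0 = 5, and 2·3^0 + 3·(-3)^0 = 2 + 3 = 5.
Assume x_r = 2·3^r + 3·(-3)^r for some r ≥ 0.
Then x_{r+1} = 3x_r − 18·(-3)^r = 3·(2·3^r + 3·(-3)^r) − 18·(-3)^r = 2·3^{r+1} + 9·(-3)^r − 18·(-3)^r = 2·3^{r+1} − 9·(-3)^r = 2·3^{r+1} + 3·(-3)^{r+1}.
So the formula holds for r+1, and by induction x_k = 2·3^k + 3·(-3)^k for all k ≥ 0.

x_k = 2·3^k + 3·(-3)^k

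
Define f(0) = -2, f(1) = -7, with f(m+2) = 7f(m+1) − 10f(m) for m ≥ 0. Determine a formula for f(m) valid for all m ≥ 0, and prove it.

Claim: f(m) = -2^m − 5^m.

Base cases: f(0) = -2 and -2^0 − 5^0 = -2; f(1) = -7 and -2^1 − 5^1 = -7.
Assume f(i) = -2^i − 5^i for all 0 ≤ i ≤ j, where j ≥ 1.
Then f(j+1) = 7f(j) − 10f(j−1) = 7·(-2^j − 5^j) − 10·(-2^{j−1} − 5^{j−1}) = -(7·2 − 10)2^{j−1} − (7·5 − 10)5^{j−1} = -4·2^{j−1} − 25·5^{j−1} = -2^{j+1} − 5^{j+1}.
So the formula holds for j+1, and by strong induction f(m) = -2^m − 5^m for all m ≥ 0.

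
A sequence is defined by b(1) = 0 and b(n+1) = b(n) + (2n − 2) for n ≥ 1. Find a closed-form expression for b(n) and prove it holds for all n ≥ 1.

Claim: b(n) = n^2 − 3n + 2.

Base case: b(1) = 0, and 1^2 − 3·1 + 2 = 0.
Assume b(m) = m^2 − 3m + 2.
Then b(m+1) = b(m) + (2m − 2) = (m^2 − 3m + 2) + (2m − 2) = m^2 − m,
and (m+1)^2 − 3·(m+1) + 2 = m^2 − m.
By induction, b(n) = n^2 − 3n + 2 for all n ≥ 1.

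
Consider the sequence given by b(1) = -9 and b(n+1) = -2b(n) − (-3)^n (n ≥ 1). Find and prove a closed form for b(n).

Claim: b(n) = 3·(-2)^n + (-3)^n.

Base case: b(1) = -9, and 3·(-2)^1 + (-3)^1 = -6 − 3 = -9.
Assume b(m) = 3·(-2)^m + (-3)^m for some m ≥ 1.
Then b(m+1) = -2b(m) − (-3)^m = -2·(3·(-2)^m + (-3)^m) − (-3)^m = 3·(-2)^{m+1} − 2·(-3)^m − (-3)^m = 3·(-2)^{m+1} − 3·(-3)^m = 3·(-2)^{m+1} + (-3)^{m+1}.
So the formula holds for m+1, and by induction b(n) = 3·(-2)^n + (-3)^n for all n ≥ 1.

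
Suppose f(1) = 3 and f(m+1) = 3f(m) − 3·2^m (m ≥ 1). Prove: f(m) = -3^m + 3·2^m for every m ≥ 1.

Base case: f(1) = 3, and -3^1 + 3·2^1 = -3 + 6 = 3.
Assume f(r) = -3^r + 3·2^r for some r ≥ 1.
Then f(r+1) = 3f(r) − 3·2^r = 3·(-3^r + 3·2^r) − 3·2^r = -3^{r+1} + 9·2^r − 3·2^r = -3^{r+1} + 6·2^r = -3^{r+1} + 3·2^{r+1}.
By induction, f(m) = -3^m + 3·2^m for all m ≥ 1.

f(m) = -3^m + 3·2^m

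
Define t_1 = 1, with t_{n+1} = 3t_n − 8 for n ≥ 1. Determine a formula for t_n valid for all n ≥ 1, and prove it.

Claim: t_n = -3^n + 4.

Base case: t_1 = 1, and -3^1 + 4 = -3 + 4 = 1.
Assume t_k = -3^k + 4 for some k ≥ 1.
Then t_{k+1} = 3t_k − 8 = 3·(-3^k + 4) − 8 = -3^{k+1} + 12 − 8 = -3^{k+1} + 4.
By induction, t_n = -3^n + 4 for all n ≥ 1.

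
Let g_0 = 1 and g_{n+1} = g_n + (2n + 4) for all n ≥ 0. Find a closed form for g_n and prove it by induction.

Claim: g_n = n^2 + 3n + 1.

Base case: g_0 = 1, and 0^2 + 3·0 + 1 = 1.
Assume g_j = j^2 + 3j + 1.
Then g_{j+1} = g_j + (2j + 4) = (j^2 + 3j + 1) + (2j + 4) = j^2 + 5j + 5,
and (j+1)^2 + 3·(j+1) + 1 = j^2 + 5j + 5.
By induction, g_n = n^2 + 3n + 1 for all n ≥ 0.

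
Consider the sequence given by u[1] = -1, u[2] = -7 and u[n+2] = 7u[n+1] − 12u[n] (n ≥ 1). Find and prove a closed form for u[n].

Claim: u[n] = 3^n − 4^n.

Base cases: u[1] = -1 and 3^1 − 4^1 = -1; u[2] = -7 and 3^2 − 4^2 = -7.
Assume u[j] = 3^j − 4^j for all 1 ≤ j ≤ k, where k ≥ 2.
Then u[k+1] = 7u[k] − 12u[k−1] = 7·(3^k − 4^k) − 12·(3^{k−1} − 4^{k−1}) = (7·3 − 12)3^{k−1} − (7·4 − 12)4^{k−1} = 9·3^{k−1} − 16·4^{k−1} = 3^{k+1} − 4^{k+1}.
This completes the inductive step, so u[n] = 3^n − 4^n for all n ≥ 1.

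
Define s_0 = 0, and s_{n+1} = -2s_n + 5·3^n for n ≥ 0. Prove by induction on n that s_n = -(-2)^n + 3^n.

Base case: s_0 = 0, and -(-2)^0 + 3^0 = -1 + 1 = 0.
Assume s_j = -(-2)^j + 3^j for some j ≥ 0.
Then s_{j+1} = -2s_j + 5·3^j = -2·(-(-2)^j + 3^j) + 5·3^j = -(-2)^{j+1} − 2·3^j + 5·3^j = -(-2)^{j+1} + 3·3^j = -(-2)^{j+1} + 3^{j+1}.
By induction, s_n = -(-2)^n + 3^n for all n ≥ 0.

s_n = -(-2)^n + 3^n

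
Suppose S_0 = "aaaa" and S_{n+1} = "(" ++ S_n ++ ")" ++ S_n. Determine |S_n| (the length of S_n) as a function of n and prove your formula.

Claim: |S_n| = 6·2^n − 2.

Base case: |S_0| = 4, and 6·2^0 − 2 = 4.
Assume |S_j| = 6·2^j − 2.
Then |S_{j+1}| = 1 + |S_j| + 1 + |S_j| = 2|S_j| + 2 = 2(6·2^j − 2) + 2 = 6·2^{j+1} − 4 + 2 = 6·2^{j+1} − 2.
Hence |S_n| = 6·2^n − 2 for every n ≥ 0, by induction.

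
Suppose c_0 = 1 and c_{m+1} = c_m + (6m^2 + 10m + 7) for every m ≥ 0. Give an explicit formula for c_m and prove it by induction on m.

Claim: c_m = 2m^3 + 2m^2 + 3m + 1.

Base case: c_0 = 1, and 2·0^3 + 2·0^2 + 3·0 + 1 = 1.
Assume c_j = 2j^3 + 2j^2 + 3j + 1.
Then c_{j+1} = c_j + (6j^2 + 10j + 7) = (2j^3 + 2j^2 + 3j + 1) + (6j^2 + 10j + 7) = 2j^3 + 8j^2 + 13j + 8,
and 2·(j+1)^3 + 2·(j+1)^2 + 3·(j+1) + 1 = 2j^3 + 8j^2 + 13j + 8.
By induction, c_m = 2m^3 + 2m^2 + 3m + 1 for all m ≥ 0.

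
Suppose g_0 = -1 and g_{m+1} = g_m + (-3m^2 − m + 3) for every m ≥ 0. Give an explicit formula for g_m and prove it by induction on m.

Claim: g_m = -m^3 + m^2 + 3m − 1.

Base case: g_0 = -1, and -0^3 + 0^2 + 3·0 − 1 = -1.
Assume g_j = -j^3 + j^2 + 3j − 1.
Then g_{j+1} = g_j + (-3j^2 − j + 3) = (-j^3 + j^2 + 3j − 1) + (-3j^2 − j + 3) = -j^3 − 2j^2 + 2j + 2,
and -(j+1)^3 + (j+1)^2 + 3·(j+1) − 1 = -j^3 − 2j^2 + 2j + 2.
This completes the inductive step, so g_m = -m^3 + m^2 + 3m − 1 for all m ≥ 0.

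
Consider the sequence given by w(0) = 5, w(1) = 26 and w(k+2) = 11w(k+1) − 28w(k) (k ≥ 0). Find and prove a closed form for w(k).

Claim: w(k) = 3·4^k + 2·7^k.

Base cases: w(0) = 5 and 3·4^0 + 2·7^0 = 5; w(1) = 26 and 3·4^1 + 2·7^1 = 26.
Assume w(i) = 3·4^i + 2·7^i for all 0 ≤ i ≤ j, where j ≥ 1.
Then w(j+1) = 11w(j) − 28w(j−1) = 11·(3·4^j + 2·7^j) − 28·(3·4^{j−1} + 2·7^{j−1}) = 3·(11·4 − 28)4^{j−1} + 2·(11·7 − 28)7^{j−1} = 48·4^{j−1} + 98·7^{j−1} = 3·4^{j+1} + 2·7^{j+1}.
So the formula holds for j+1, and by strong induction w(k) = 3·4^k + 2·7^k for all k ≥ 0.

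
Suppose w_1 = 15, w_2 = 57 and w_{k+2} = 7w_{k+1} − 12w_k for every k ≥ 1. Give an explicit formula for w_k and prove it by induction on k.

Claim: w_k = 3·4^k + 3^k.

Base cases: w_1 = 15 and 3·4^1 + 3^1 = 15; w_2 = 57 and 3·4^2 + 3^2 = 57.
Assume w_j = 3·4^j + 3^j for all 1 ≤ j ≤ r, where r ≥ 2.
Then w_{r+1} = 7w_r − 12w_{r−1} = 7·(3·4^r + 3^r) − 12·(3·4^{r−1} + 3^{r−1}) = 3·(7·4 − 12)4^{r−1} + (7·3 − 12)3^{r−1} = 48·4^{r−1} + 9·3^{r−1} = 3·4^{r+1} + 3^{r+1}.
So the formula holds for r+1, and by strong induction w_k = 3·4^k + 3^k for all k ≥ 1.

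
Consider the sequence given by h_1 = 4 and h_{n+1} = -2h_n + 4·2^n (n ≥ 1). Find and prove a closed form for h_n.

Claim: h_n = -(-2)^n + 2^n.

Base case: h_1 = 4, and -(-2)^1 + 2^1 = 2 + 2 = 4.
Assume h_j = -(-2)^j + 2^j for some j ≥ 1.
Then h_{j+1} = -2h_j + 4·2^j = -2·(-(-2)^j + 2^j) + 4·2^j = -(-2)^{j+1} − 2·2^j + 4·2^j = -(-2)^{j+1} + 2·2^j = -(-2)^{j+1} + 2^{j+1}.
By induction, h_n = -(-2)^n + 2^n for all n ≥ 1.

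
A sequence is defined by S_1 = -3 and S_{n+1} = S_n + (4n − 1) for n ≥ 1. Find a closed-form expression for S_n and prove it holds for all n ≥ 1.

Claim: S_n = 2n^2 − 3n − 2.

Base case: S_1 = -3, and 2·1^2 − 3·1 − 2 = -3.
Assume S_m = 2m^2 − 3m − 2.
Then S_{m+1} = S_m + (4m − 1) = (2m^2 − 3m − 2) + (4m − 1) = 2m^2 + m − 3,
and 2·(m+1)^2 − 3·(m+1) − 2 = 2m^2 + m − 3.
This completes the inductive step, so S_n = 2n^2 − 3n − 2 for all n ≥ 1.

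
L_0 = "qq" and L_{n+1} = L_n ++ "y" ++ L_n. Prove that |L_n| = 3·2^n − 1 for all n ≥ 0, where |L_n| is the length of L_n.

Base case: |L_0| = 2, and 3·2^0 − 1 = 2.
Assume |L_m| = 3·2^m − 1.
Then |L_{m+1}| = |L_m| + 1 + |L_m| = 2|L_m| + 1 = 2(3·2^m − 1) + 1 = 3·2^{m+1} − 2 + 1 = 3·2^{m+1} − 1.
Hence |L_n| = 3·2^n − 1 for every n ≥ 0, by induction.

|L_n| = 3·2^n − 1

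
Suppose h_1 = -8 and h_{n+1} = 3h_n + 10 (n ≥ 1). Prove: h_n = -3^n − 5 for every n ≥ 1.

Base case: h_1 = -8, and -3^1 − 5 = -3 − 5 = -8.
Assume h_j = -3^j − 5 for some j ≥ 1.
Then h_{j+1} = 3h_j + 10 = 3·(-3^j − 5) + 10 = -3^{j+1} − 15 + 10 = -3^{j+1} − 5.
This completes the inductive step, so h_n = -3^n − 5 for all n ≥ 1.

h_n = -3^n − 5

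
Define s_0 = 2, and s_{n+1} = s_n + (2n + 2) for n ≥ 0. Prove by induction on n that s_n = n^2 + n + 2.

Base case: s_0 = 2, and 0^2 + 0 + 2 = 2.
Assume s_j = j^2 + j + 2.
Then s_{j+1} = s_j + (2j + 2) = (j^2 + j + 2) + (2j + 2) = j^2 + 3j + 4,
and (j+1)^2 + (j+1) + 2 = j^2 + 3j + 4.
By induction, s_n = n^2 + n + 2 for all n ≥ 0.

s_n = n^2 + n + 2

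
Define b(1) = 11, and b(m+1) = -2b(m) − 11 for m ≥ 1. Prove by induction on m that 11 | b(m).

Base case: b(1) = 11 = 11·1, so 11 | b(1).
Assume 11 | b(j), so b(j) = 11t for some integer t.
Then b(j+1) = -2b(j) − 11 = -2·(11t) − 11 = 11(-2t − 1), so 11 | b(j+1).
So the property holds for j+1, and by induction 11 | b(m) for all m ≥ 1.

11 | b(m)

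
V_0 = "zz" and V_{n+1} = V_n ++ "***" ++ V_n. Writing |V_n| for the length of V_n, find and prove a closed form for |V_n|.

Claim: |V_n| = 5·2^n − 3.

Base case: |V_0| = 2, and 5·2^0 − 3 = 2.
Assume |V_k| = 5·2^k − 3.
Then |V_{k+1}| = |V_k| + 3 + |V_k| = 2|V_k| + 3 = 2(5·2^k − 3) + 3 = 5·2^{k+1} − 6 + 3 = 5·2^{k+1} − 3.
By induction, |V_n| = 5·2^n − 3 for all n ≥ 0.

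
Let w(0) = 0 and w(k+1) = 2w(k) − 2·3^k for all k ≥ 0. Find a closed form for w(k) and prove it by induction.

Claim: w(k) = 2·2^k − 2·3^k.

Base case: w(0) = 0, and 2·2^0 − 2·3^0 = 2 − 2 = 0.
Assume w(j) = 2·2^j − 2·3^j for some j ≥ 0.
Then w(j+1) = 2w(j) − 2·3^j = 2·(2·2^j − 2·3^j) − 2·3^j = 2·2^{j+1} − 4·3^j − 2·3^j = 2·2^{j+1} − 6·3^j = 2·2^{j+1} − 2·3^{j+1}.
So the formula holds for j+1, and by induction w(k) = 2·2^k − 2·3^k for all k ≥ 0.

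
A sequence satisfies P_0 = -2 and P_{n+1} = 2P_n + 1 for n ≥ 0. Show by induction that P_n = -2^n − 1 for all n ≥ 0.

Base case: P_0 = -2, and -2^0 − 1 = -1 − 1 = -2.
Assume P_m = -2^m − 1 for some m ≥ 0.
Then P_{m+1} = 2P_m + 1 = 2·(-2^m − 1) + 1 = -2^{m+1} − 2 + 1 = -2^{m+1} − 1.
Hence P_n = -2^n − 1 for every n ≥ 0, by induction.

P_n = -2^n − 1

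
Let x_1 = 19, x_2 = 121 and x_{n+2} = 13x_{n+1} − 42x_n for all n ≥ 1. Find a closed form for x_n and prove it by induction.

Claim: x_n = 7^n + 2·6^n.

Base cases: x_1 = 19 and 7^1 + 2·6^1 = 19; x_2 = 121 and 7^2 + 2·6^2 = 121.
Assume x_j = 7^j + 2·6^j for all 1 ≤ j ≤ k, where k ≥ 2.
Then x_{k+1} = 13x_k − 42x_{k−1} = 13·(7^k + 2·6^k) − 42·(7^{k−1} + 2·6^{k−1}) = (13·7 − 42)7^{k−1} + 2·(13·6 − 42)6^{k−1} = 49·7^{k−1} + 72·6^{k−1} = 7^{k+1} + 2·6^{k+1}.
This completes the inductive step, so x_n = 7^n + 2·6^n for all n ≥ 1.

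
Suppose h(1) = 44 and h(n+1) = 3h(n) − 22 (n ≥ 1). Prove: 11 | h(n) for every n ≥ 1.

Base case: h(1) = 44 = 11·4, so 11 | h(1).
Assume 11 | h(k), so h(k) = 11t for some integer t.
Then h(k+1) = 3h(k) − 22 = 3·(11t) − 22 = 11(3t − 2), so 11 | h(k+1).
By induction, 11 | h(n) for all n ≥ 1.

11 | h(n)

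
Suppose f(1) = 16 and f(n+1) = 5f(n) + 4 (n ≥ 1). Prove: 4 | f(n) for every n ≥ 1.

Base case: f(1) = 16 = 4·4, so 4 | f(1).
Assume 4 | f(m), so f(m) = 4t for some integer t.
Then f(m+1) = 5f(m) + 4 = 5·(4t) + 4 = 4(5t + 1), so 4 | f(m+1).
This completes the inductive step, so 4 | f(n) for all n ≥ 1.

4 | f(n)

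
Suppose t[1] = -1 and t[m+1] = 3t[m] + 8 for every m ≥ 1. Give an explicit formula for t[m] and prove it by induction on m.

Claim: t[m] = 3^m − 4.

Base case: t[1] = -1, and 3^1 − 4 = 3 − 4 = -1.
Assume t[j] = 3^j − 4 for some j ≥ 1.
Then t[j+1] = 3t[j] + 8 = 3·(3^j − 4) + 8 = 3^{j+1} − 12 + 8 = 3^{j+1} − 4.
So the formula holds for j+1, and by induction t[m] = 3^m − 4 for all m ≥ 1.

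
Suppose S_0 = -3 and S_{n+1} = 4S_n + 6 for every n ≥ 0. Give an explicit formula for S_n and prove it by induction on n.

Claim: S_n = -4^n − 2.

Base case: S_0 = -3, and -4^0 − 2 = -1 − 2 = -3.
Assume S_r = -4^r − 2 for some r ≥ 0.
Then S_{r+1} = 4S_r + 6 = 4·(-4^r − 2) + 6 = -4^{r+1} − 8 + 6 = -4^{r+1} − 2.
This completes the inductive step, so S_n = -4^n − 2 for all n ≥ 0.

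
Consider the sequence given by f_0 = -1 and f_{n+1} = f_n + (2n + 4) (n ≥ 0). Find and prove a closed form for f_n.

Claim: f_n = n^2 + 3n − 1.

Base case: f_0 = -1, and 0^2 + 3·0 − 1 = -1.
Assume f_r = r^2 + 3r − 1.
Then f_{r+1} = f_r + (2r + 4) = (r^2 + 3r − 1) + (2r + 4) = r^2 + 5r + 3,
and (r+1)^2 + 3·(r+1) − 1 = r^2 + 5r + 3.
This completes the inductive step, so f_n = n^2 + 3n − 1 for all n ≥ 0.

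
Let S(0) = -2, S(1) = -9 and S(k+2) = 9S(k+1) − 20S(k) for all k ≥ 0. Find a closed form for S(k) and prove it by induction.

Claim: S(k) = -4^k − 5^k.

Base cases: S(0) = -2 and -4^0 − 5^0 = -2; S(1) = -9 and -4^1 − 5^1 = -9.
Assume S(i) = -4^i − 5^i for all 0 ≤ i ≤ j, where j ≥ 1.
Then S(j+1) = 9S(j) − 20S(j−1) = 9·(-4^j − 5^j) − 20·(-4^{j−1} − 5^{j−1}) = -(9·4 − 20)4^{j−1} − (9·5 − 20)5^{j−1} = -16·4^{j−1} − 25·5^{j−1} = -4^{j+1} − 5^{j+1}.
So the formula holds for j+1, and by strong induction S(k) = -4^k − 5^k for all k ≥ 0.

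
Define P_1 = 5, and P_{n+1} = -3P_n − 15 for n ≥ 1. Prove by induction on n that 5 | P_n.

Base case: P_1 = 5 = 5·1, so 5 | P_1.
Assume 5 | P_k, so P_k = 5t for some integer t.
Then P_{k+1} = -3P_k − 15 = -3·(5t) − 15 = 5(-3t − 3), so 5 | P_{k+1}.
By induction, 5 | P_n for all n ≥ 1.

5 | P_n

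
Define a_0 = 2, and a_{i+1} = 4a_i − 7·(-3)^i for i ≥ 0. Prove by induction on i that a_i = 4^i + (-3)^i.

Base case: a_0 = 2, and 4^0 + (-3)^0 = 1 + 1 = 2.
Assume a_j = 4^j + (-3)^j for some j ≥ 0.
Then a_{j+1} = 4a_j − 7·(-3)^j = 4·(4^j + (-3)^j) − 7·(-3)^j = 4^{j+1} + 4·(-3)^j − 7·(-3)^j = 4^{j+1} − 3·(-3)^j = 4^{j+1} + (-3)^{j+1}.
Hence a_i = 4^i + (-3)^i for every i ≥ 0, by induction.

a_i = 4^i + (-3)^i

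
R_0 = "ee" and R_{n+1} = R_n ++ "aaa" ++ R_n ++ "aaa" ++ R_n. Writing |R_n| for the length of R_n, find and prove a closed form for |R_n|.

Claim: |R_n| = 5·3^n − 3.

Base case: |R_0| = 2, and 5·3^0 − 3 = 2.
Assume |R_m| = 5·3^m − 3.
Then |R_{m+1}| = 3|R_m| + 6 = 3(5·3^m − 3) + 6 = 5·3^{m+1} − 9 + 6 = 5·3^{m+1} − 3.
By induction, |R_n| = 5·3^n − 3 for all n ≥ 0.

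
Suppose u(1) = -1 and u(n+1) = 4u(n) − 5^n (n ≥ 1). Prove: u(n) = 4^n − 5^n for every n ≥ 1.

Base case: u(1) = -1, and 4^1 − 5^1 = 4 − 5 = -1.
Assume u(j) = 4^j − 5^j for some j ≥ 1.
Then u(j+1) = 4u(j) − 5^j = 4·(4^j − 5^j) − 5^j = 4^{j+1} − 4·5^j − 5^j = 4^{j+1} − 5·5^j = 4^{j+1} − 5^{j+1}.
By induction, u(n) = 4^n − 5^n for all n ≥ 1.

u(n) = 4^n − 5^n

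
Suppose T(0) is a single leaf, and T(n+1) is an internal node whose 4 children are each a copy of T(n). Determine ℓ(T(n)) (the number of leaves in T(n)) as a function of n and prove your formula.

Claim: ℓ(T(n)) = 4^n.

Base case: ℓ(T(0)) = 1, and 4^0 = 1.
Assume ℓ(T(k)) = 4^k.
Then ℓ(T(k+1)) = 4·ℓ(T(k)) = 4·4^k = 4^{k+1}.
So the formula holds for k+1, and by induction ℓ(T(n)) = 4^n for all n ≥ 0.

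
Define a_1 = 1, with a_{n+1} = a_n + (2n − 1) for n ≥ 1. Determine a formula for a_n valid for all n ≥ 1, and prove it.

Claim: a_n = n^2 − 2n + 2.

Base case: a_1 = 1, and 1^2 − 2·1 + 2 = 1.
Assume a_r = r^2 − 2r + 2.
Then a_{r+1} = a_r + (2r − 1) = (r^2 − 2r + 2) + (2r − 1) = r^2 + 1,
and (r+1)^2 − 2·(r+1) + 2 = r^2 + 1.
Hence a_n = n^2 − 2n + 2 for every n ≥ 1, by induction.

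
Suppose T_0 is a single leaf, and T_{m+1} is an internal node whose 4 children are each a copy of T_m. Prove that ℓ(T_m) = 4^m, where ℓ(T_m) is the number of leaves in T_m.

Base case: ℓ(T_0) = 1, and 4^0 = 1.
Assume ℓ(T_k) = 4^k.
Then ℓ(T_{k+1}) = 4·ℓ(T_k) = 4·4^k = 4^{k+1}.
This completes the inductive step, so ℓ(T_m) = 4^m for all m ≥ 0.

ℓ(T_m) = 4^m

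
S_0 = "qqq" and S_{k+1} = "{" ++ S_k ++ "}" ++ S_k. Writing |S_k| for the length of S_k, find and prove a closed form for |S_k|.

Claim: |S_k| = 5·2^k − 2.

Base case: |S_0| = 3, and 5·2^0 − 2 = 3.
Assume |S_r| = 5·2^r − 2.
Then |S_{r+1}| = 1 + |S_r| + 1 + |S_r| = 2|S_r| + 2 = 2(5·2^r − 2) + 2 = 5·2^{r+1} − 4 + 2 = 5·2^{r+1} − 2.
So the formula holds for r+1, and by induction |S_k| = 5·2^k − 2 for all k ≥ 0.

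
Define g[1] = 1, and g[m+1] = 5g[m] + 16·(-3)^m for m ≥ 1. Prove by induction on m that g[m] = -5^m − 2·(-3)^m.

Base case: g[1] = 1, and -5^1 − 2·(-3)^1 = -5 + 6 = 1.
Assume g[j] = -5^j − 2·(-3)^j for some j ≥ 1.
Then g[j+1] = 5g[j] + 16·(-3)^j = 5·(-5^j − 2·(-3)^j) + 16·(-3)^j = -5^{j+1} − 10·(-3)^j + 16·(-3)^j = -5^{j+1} + 6·(-3)^j = -5^{j+1} − 2·(-3)^{j+1}.
This completes the inductive step, so g[m] = -5^m − 2·(-3)^m for all m ≥ 1.

g[m] = -5^m − 2·(-3)^m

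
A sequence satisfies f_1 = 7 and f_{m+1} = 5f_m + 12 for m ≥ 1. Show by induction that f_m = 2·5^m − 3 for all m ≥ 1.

Base case: f_1 = 7, and 2·5^1 − 3 = 10 − 3 = 7.
Assume f_j = 2·5^j − 3 for some j ≥ 1.
Then f_{j+1} = 5f_j + 12 = 5·(2·5^j − 3) + 12 = 10·5^j − 15 + 12 = 2·5^{j+1} − 3.
This completes the inductive step, so f_m = 2·5^m − 3 for all m ≥ 1.

f_m = 2·5^m − 3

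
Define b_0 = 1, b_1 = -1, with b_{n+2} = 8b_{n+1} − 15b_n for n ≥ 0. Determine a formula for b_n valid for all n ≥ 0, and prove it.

Claim: b_n = 3·3^n − 2·5^n.

Base cases: b_0 = 1 and 3·3^0 − 2·5^0 = 1; b_1 = -1 and 3·3^1 − 2·5^1 = -1.
Assume b_j = 3·3^j − 2·5^j for all 0 ≤ j ≤ m, where m ≥ 1.
Then b_{m+1} = 8b_m − 15b_{m−1} = 8·(3·3^m − 2·5^m) − 15·(3·3^{m−1} − 2·5^{m−1}) = 3·(8·3 − 15)3^{m−1} − 2·(8·5 − 15)5^{m−1} = 27·3^{m−1} − 50·5^{m−1} = 3·3^{m+1} − 2·5^{m+1}.
Hence b_n = 3·3^n − 2·5^n for every n ≥ 0, by strong induction.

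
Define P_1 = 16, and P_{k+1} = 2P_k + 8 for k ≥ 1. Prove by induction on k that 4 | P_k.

Base case: P_1 = 16 = 4·4, so 4 | P_1.
Assume 4 | P_m, so P_m = 4t for some integer t.
Then P_{m+1} = 2P_m + 8 = 2·(4t) + 8 = 4(2t + 2), so 4 | P_{m+1}.
By induction, 4 | P_k for all k ≥ 1.

4 | P_k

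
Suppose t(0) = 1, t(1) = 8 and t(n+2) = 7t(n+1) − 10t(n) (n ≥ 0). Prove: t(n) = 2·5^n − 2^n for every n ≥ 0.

Base cases: t(0) = 1 and 2·5^0 − 2^0 = 1; t(1) = 8 and 2·5^1 − 2^1 = 8.
Assume t(j) = 2·5^j − 2^j for all 0 ≤ j ≤ r, where r ≥ 1.
Then t(r+1) = 7t(r) − 10t(r−1) = 7·(2·5^r − 2^r) − 10·(2·5^{r−1} − 2^{r−1}) = 2·(7·5 − 10)5^{r−1} − (7·2 − 10)2^{r−1} = 50·5^{r−1} − 4·2^{r−1} = 2·5^{r+1} − 2^{r+1}.
By strong induction, t(n) = 2·5^n − 2^n for all n ≥ 0.

t(n) = 2·5^n − 2^n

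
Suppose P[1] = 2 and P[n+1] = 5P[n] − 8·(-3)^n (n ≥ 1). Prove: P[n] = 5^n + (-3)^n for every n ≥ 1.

Base case: P[1] = 2, and 5^1 + (-3)^1 = 5 − 3 = 2.
Assume P[m] = 5^m + (-3)^m for some m ≥ 1.
Then P[m+1] = 5P[m] − 8·(-3)^m = 5·(5^m + (-3)^m) − 8·(-3)^m = 5^{m+1} + 5·(-3)^m − 8·(-3)^m = 5^{m+1} − 3·(-3)^m = 5^{m+1} + (-3)^{m+1}.
This completes the inductive step, so P[n] = 5^n + (-3)^n for all n ≥ 1.

P[n] = 5^n + (-3)^n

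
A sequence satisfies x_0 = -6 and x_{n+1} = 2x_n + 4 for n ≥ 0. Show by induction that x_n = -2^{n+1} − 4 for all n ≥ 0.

Base case: x_0 = -6, and -2^{0+1} − 4 = -2 − 4 = -6.
Assume x_m = -2^{m+1} − 4 for some m ≥ 0.
Then x_{m+1} = 2x_m + 4 = 2·(-2^{m+1} − 4) + 4 = -2^{m+2} − 8 + 4 = -2^{m+2} − 4.
By induction, x_n = -2^{n+1} − 4 for all n ≥ 0.

x_n = -2^{n+1} − 4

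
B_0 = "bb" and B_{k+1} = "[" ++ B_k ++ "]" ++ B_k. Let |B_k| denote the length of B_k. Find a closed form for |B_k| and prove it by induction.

Claim: |B_k| = 2^{k+2} − 2.

Base case: |B_0| = 2, and 2^{0+2} − 2 = 2.
Assume |B_m| = 2^{m+2} − 2.
Then |B_{m+1}| = 1 + |B_m| + 1 + |B_m| = 2|B_m| + 2 = 2(2^{m+2} − 2) + 2 = 2^{m+3} − 4 + 2 = 2^{m+3} − 2.
Hence |B_k| = 2^{k+2} − 2 for every k ≥ 0, by induction.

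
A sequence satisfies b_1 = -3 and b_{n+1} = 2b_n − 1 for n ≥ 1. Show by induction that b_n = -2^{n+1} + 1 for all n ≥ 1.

Base case: b_1 = -3, and -2^{1+1} + 1 = -4 + 1 = -3.
Assume b_r = -2^{r+1} + 1 for some r ≥ 1.
Then b_{r+1} = 2b_r − 1 = 2·(-2^{r+1} + 1) − 1 = -2^{r+2} + 2 − 1 = -2^{r+2} + 1.
This completes the inductive step, so b_n = -2^{n+1} + 1 for all n ≥ 1.

b_n = -2^{n+1} + 1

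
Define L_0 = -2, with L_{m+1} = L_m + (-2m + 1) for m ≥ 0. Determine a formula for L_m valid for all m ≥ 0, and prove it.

Claim: L_m = -m^2 + 2m − 2.

Base case: L_0 = -2, and -0^2 + 2·0 − 2 = -2.
Assume L_j = -j^2 + 2j − 2.
Then L_{j+1} = L_j + (-2j + 1) = (-j^2 + 2j − 2) + (-2j + 1) = -j^2 − 1,
and -(j+1)^2 + 2·(j+1) − 2 = -j^2 − 1.
By induction, L_m = -m^2 + 2m − 2 for all m ≥ 0.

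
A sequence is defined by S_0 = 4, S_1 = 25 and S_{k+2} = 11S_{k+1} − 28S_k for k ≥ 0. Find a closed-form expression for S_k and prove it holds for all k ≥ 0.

Claim: S_k = 3·7^k + 4^k.

Base cases: S_0 = 4 and 3·7^0 + 4^0 = 4; S_1 = 25 and 3·7^1 + 4^1 = 25.
Assume S_j = 3·7^j + 4^j for all 0 ≤ j ≤ m, where m ≥ 1.
Then S_{m+1} = 11S_m − 28S_{m−1} = 11·(3·7^m + 4^m) − 28·(3·7^{m−1} + 4^{m−1}) = 3·(11·7 − 28)7^{m−1} + (11·4 − 28)4^{m−1} = 147·7^{m−1} + 16·4^{m−1} = 3·7^{m+1} + 4^{m+1}.
So the formula holds for m+1, and by strong induction S_k = 3·7^k + 4^k for all k ≥ 0.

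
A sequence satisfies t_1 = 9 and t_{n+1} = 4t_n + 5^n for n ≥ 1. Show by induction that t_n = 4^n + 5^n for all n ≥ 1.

Base case: t_1 = 9, and 4^1 + 5^1 = 4 + 5 = 9.
Assume t_j = 4^j + 5^j for some j ≥ 1.
Then t_{j+1} = 4t_j + 5^j = 4·(4^j + 5^j) + 5^j = 4^{j+1} + 4·5^j + 5^j = 4^{j+1} + 5·5^j = 4^{j+1} + 5^{j+1}.
By induction, t_n = 4^n + 5^n for all n ≥ 1.

t_n = 4^n + 5^n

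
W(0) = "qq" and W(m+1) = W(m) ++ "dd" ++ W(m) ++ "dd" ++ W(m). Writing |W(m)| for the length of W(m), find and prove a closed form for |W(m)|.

Claim: |W(m)| = 4·3^m − 2.

Base case: |W(0)| = 2, and 4·3^0 − 2 = 2.
Assume |W(r)| = 4·3^r − 2.
Then |W(r+1)| = 3|W(r)| + 4 = 3(4·3^r − 2) + 4 = 4·3^{r+1} − 6 + 4 = 4·3^{r+1} − 2.
By induction, |W(m)| = 4·3^m − 2 for all m ≥ 0.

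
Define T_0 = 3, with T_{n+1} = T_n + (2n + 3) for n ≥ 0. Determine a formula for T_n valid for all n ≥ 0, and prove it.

Claim: T_n = n^2 + 2n + 3.

Base case: T_0 = 3, and 0^2 + 2·0 + 3 = 3.
Assume T_j = j^2 + 2j + 3.
Then T_{j+1} = T_j + (2j + 3) = (j^2 + 2j + 3) + (2j + 3) = j^2 + 4j + 6,
and (j+1)^2 + 2·(j+1) + 3 = j^2 + 4j + 6.
By induction, T_n = n^2 + 2n + 3 for all n ≥ 0.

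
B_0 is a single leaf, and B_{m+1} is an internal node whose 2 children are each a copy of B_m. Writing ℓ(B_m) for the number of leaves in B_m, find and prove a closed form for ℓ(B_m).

Claim: ℓ(B_m) = 2^m.

Base case: ℓ(B_0) = 1, and 2^0 = 1.
Assume ℓ(B_r) = 2^r.
Then ℓ(B_{r+1}) = 2·ℓ(B_r) = 2·2^r = 2^{r+1}.
This completes the inductive step, so ℓ(B_m) = 2^m for all m ≥ 0.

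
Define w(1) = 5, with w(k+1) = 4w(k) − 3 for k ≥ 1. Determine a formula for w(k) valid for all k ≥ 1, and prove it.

Claim: w(k) = 4^k + 1.

Base case: w(1) = 5, and 4^1 + 1 = 4 + 1 = 5.
Assume w(m) = 4^m + 1 for some m ≥ 1.
Then w(m+1) = 4w(m) − 3 = 4·(4^m + 1) − 3 = 4^{m+1} + 4 − 3 = 4^{m+1} + 1.
By induction, w(k) = 4^k + 1 for all k ≥ 1.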